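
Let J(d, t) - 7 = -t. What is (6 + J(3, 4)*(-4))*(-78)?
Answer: 468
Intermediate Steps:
J(d, t) = 7 - t
(6 + J(3, 4)*(-4))*(-78) = (6 + (7 - 1*4)*(-4))*(-78) = (6 + (7 - 4)*(-4))*(-78) = (6 + 3*(-4))*(-78) = (6 - 12)*(-78) = -6*(-78) = 468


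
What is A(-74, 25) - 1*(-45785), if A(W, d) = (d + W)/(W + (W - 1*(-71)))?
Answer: 503642/11 ≈ 45786.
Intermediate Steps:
A(W, d) = (W + d)/(71 + 2*W) (A(W, d) = (W + d)/(W + (W + 71)) = (W + d)/(W + (71 + W)) = (W + d)/(71 + 2*W))
A(-74, 25) - 1*(-45785) = (-74 + 25)/(71 + 2*(-74)) - 1*(-45785) = -49/(71 - 148) + 45785 = -49/(-77) + 45785 = -1/77*(-49) + 45785 = 7/11 + 45785 = 503642/11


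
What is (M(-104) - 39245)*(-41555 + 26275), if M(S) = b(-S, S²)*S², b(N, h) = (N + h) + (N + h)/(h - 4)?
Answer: -1625673450654800/901 ≈ -1.8043e+12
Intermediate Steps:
b(N, h) = N + h + (N + h)/(-4 + h) (b(N, h) = (N + h) + (N + h)/(-4 + h) = N + h + (N + h)/(-4 + h))
M(S) = S²*(S⁴ - S³ - 3*S² + 3*S)/(-4 + S²) (M(S) = (((S²)² - (-3)*S - 3*S² + (-S)*S²)/(-4 + S²))*S² = ((S⁴ + 3*S - 3*S² - S³)/(-4 + S²))*S² = ((S⁴ - S³ - 3*S² + 3*S)/(-4 + S²))*S² = S²*(S⁴ - S³ - 3*S² + 3*S)/(-4 + S²))
(M(-104) - 39245)*(-41555 + 26275) = ((-104)³*(3 + (-104)³ - 1*(-104)² - 3*(-104))/(-4 + (-104)²) - 39245)*(-41555 + 26275) = (-1124864*(3 - 1124864 - 1*10816 + 312)/(-4 + 10816) - 39245)*(-15280) = (-1124864*(3 - 1124864 - 10816 + 312)/10812 - 39245)*(-15280) = (-1124864*1/10812*(-1135365) - 39245)*(-15280) = (106427601280/901 - 39245)*(-15280) = (106392241535/901)*(-15280) = -1625673450654800/901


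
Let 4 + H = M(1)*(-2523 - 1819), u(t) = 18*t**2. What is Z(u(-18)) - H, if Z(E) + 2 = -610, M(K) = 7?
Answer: 29786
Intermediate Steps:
H = -30398 (H = -4 + 7*(-2523 - 1819) = -4 + 7*(-4342) = -4 - 30394 = -30398)
Z(E) = -612 (Z(E) = -2 - 610 = -612)
Z(u(-18)) - H = -612 - 1*(-30398) = -612 + 30398 = 29786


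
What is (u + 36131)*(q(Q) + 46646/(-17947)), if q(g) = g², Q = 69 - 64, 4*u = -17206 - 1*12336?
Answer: 23113049239/35894 ≈ 6.4393e+5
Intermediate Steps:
u = -14771/2 (u = (-17206 - 1*12336)/4 = (-17206 - 12336)/4 = (¼)*(-29542) = -14771/2 ≈ -7385.5)
Q = 5
(u + 36131)*(q(Q) + 46646/(-17947)) = (-14771/2 + 36131)*(5² + 46646/(-17947)) = 57491*(25 + 46646*(-1/17947))/2 = 57491*(25 - 46646/17947)/2 = (57491/2)*(402029/17947) = 23113049239/35894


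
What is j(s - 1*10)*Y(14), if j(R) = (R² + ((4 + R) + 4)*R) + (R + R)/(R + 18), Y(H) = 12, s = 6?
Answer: -48/7 ≈ -6.8571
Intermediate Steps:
j(R) = R² + R*(8 + R) + 2*R/(18 + R) (j(R) = (R² + (8 + R)*R) + (2*R)/(18 + R) = (R² + R*(8 + R)) + 2*R/(18 + R) = R² + R*(8 + R) + 2*R/(18 + R))
j(s - 1*10)*Y(14) = (2*(6 - 1*10)*(73 + (6 - 1*10)² + 22*(6 - 1*10))/(18 + (6 - 1*10)))*12 = (2*(6 - 10)*(73 + (6 - 10)² + 22*(6 - 10))/(18 + (6 - 10)))*12 = (2*(-4)*(73 + (-4)² + 22*(-4))/(18 - 4))*12 = (2*(-4)*(73 + 16 - 88)/14)*12 = (2*(-4)*(1/14)*1)*12 = -4/7*12 = -48/7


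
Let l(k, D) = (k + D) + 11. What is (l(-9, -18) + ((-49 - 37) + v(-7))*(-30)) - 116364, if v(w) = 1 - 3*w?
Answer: -114460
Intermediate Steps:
l(k, D) = 11 + D + k (l(k, D) = (D + k) + 11 = 11 + D + k)
(l(-9, -18) + ((-49 - 37) + v(-7))*(-30)) - 116364 = ((11 - 18 - 9) + ((-49 - 37) + (1 - 3*(-7)))*(-30)) - 116364 = (-16 + (-86 + (1 + 21))*(-30)) - 116364 = (-16 + (-86 + 22)*(-30)) - 116364 = (-16 - 64*(-30)) - 116364 = (-16 + 1920) - 116364 = 1904 - 116364 = -114460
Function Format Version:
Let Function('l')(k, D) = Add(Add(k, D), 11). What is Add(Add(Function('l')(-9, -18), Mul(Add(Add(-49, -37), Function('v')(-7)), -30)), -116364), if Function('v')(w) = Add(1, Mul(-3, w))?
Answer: -114460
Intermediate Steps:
Function('l')(k, D) = Add(11, D, k) (Function('l')(k, D) = Add(Add(D, k), 11) = Add(11, D, k))
Add(Add(Function('l')(-9, -18), Mul(Add(Add(-49, -37), Function('v')(-7)), -30)), -116364) = Add(Add(Add(11, -18, -9), Mul(Add(Add(-49, -37), Add(1, Mul(-3, -7))), -30)), -116364) = Add(Add(-16, Mul(Add(-86, Add(1, 21)), -30)), -116364) = Add(Add(-16, Mul(Add(-86, 22), -30)), -116364) = Add(Add(-16, Mul(-64, -30)), -116364) = Add(Add(-16, 1920), -116364) = Add(1904, -116364) = -114460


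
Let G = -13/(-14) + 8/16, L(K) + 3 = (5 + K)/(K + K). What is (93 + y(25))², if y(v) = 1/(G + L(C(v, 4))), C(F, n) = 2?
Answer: 243049/25 ≈ 9722.0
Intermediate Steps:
L(K) = -3 + (5 + K)/(2*K) (L(K) = -3 + (5 + K)/(K + K) = -3 + (5 + K)/((2*K)) = -3 + (5 + K)*(1/(2*K)) = -3 + (5 + K)/(2*K))
G = 10/7 (G = -13*(-1/14) + 8*(1/16) = 13/14 + ½ = 10/7 ≈ 1.4286)
y(v) = 28/5 (y(v) = 1/(10/7 + (5/2)*(1 - 1*2)/2) = 1/(10/7 + (5/2)*(½)*(1 - 2)) = 1/(10/7 + (5/2)*(½)*(-1)) = 1/(10/7 - 5/4) = 1/(5/28) = 28/5)
(93 + y(25))² = (93 + 28/5)² = (493/5)² = 243049/25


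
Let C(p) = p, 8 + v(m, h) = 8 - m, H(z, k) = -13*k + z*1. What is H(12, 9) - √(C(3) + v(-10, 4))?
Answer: -105 - √13 ≈ -108.61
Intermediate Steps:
H(z, k) = z - 13*k (H(z, k) = -13*k + z = z - 13*k)
v(m, h) = -m (v(m, h) = -8 + (8 - m) = -m)
H(12, 9) - √(C(3) + v(-10, 4)) = (12 - 13*9) - √(3 - 1*(-10)) = (12 - 117) - √(3 + 10) = -105 - √13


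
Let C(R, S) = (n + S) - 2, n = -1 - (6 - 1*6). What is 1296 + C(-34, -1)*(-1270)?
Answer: 6376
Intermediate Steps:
n = -1 (n = -1 - (6 - 6) = -1 - 1*0 = -1 + 0 = -1)
C(R, S) = -3 + S (C(R, S) = (-1 + S) - 2 = -3 + S)
1296 + C(-34, -1)*(-1270) = 1296 + (-3 - 1)*(-1270) = 1296 - 4*(-1270) = 1296 + 5080 = 6376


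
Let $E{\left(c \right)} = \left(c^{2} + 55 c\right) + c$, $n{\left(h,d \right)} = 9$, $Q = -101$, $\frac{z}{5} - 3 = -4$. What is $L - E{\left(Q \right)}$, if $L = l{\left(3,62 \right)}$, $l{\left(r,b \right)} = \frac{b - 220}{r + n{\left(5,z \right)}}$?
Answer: $- \frac{27349}{6} \approx -4558.2$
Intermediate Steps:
$z = -5$ ($z = 15 + 5 \left(-4\right) = 15 - 20 = -5$)
$E{\left(c \right)} = c^{2} + 56 c$
$l{\left(r,b \right)} = \frac{-220 + b}{9 + r}$ ($l{\left(r,b \right)} = \frac{b - 220}{r + 9} = \frac{-220 + b}{9 + r}$)
$L = - \frac{79}{6}$ ($L = \frac{-220 + 62}{9 + 3} = \frac{1}{12} \left(-158\right) = - \frac{79}{6} \approx -13.167$)
$L - E{\left(Q \right)} = - \frac{79}{6} - - 101 \left(56 - 101\right) = - \frac{79}{6} - \left(-101\right) \left(-45\right) = - \frac{79}{6} - 4545 = - \frac{27349}{6}$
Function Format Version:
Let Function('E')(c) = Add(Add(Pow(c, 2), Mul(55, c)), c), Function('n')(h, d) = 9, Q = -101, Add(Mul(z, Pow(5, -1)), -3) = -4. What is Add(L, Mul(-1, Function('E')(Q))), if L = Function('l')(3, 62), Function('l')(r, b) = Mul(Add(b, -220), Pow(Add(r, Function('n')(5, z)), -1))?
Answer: Rational(-27349, 6) ≈ -4558.2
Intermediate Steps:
z = -5 (z = Add(15, Mul(5, -4)) = Add(15, -20) = -5)
Function('E')(c) = Add(Pow(c, 2), Mul(56, c))
Function('l')(r, b) = Mul(Pow(Add(9, r), -1), Add(-220, b)) (Function('l')(r, b) = Mul(Add(b, -220), Pow(Add(r, 9), -1)) = Mul(Add(-220, b), Pow(Add(9, r), -1)) = Mul(Pow(Add(9, r), -1), Add(-220, b)))
L = Rational(-79, 6) (L = Mul(Pow(Add(9, 3), -1), Add(-220, 62)) = Mul(Pow(12, -1), -158) = Mul(Rational(1, 12), -158) = Rational(-79, 6) ≈ -13.167)
Add(L, Mul(-1, Function('E')(Q))) = Add(Rational(-79, 6), Mul(-1, Mul(-101, Add(56, -101)))) = Add(Rational(-79, 6), Mul(-1, Mul(-101, -45))) = Add(Rational(-79, 6), Mul(-1, 4545)) = Add(Rational(-79, 6), -4545) = Rational(-27349, 6)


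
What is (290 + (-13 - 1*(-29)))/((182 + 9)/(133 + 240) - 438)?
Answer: -6714/9599 ≈ -0.69945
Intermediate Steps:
(290 + (-13 - 1*(-29)))/((182 + 9)/(133 + 240) - 438) = (290 + (-13 + 29))/(191/373 - 438) = (290 + 16)/(191*(1/373) - 438) = 306/(191/373 - 438) = 306/(-163183/373) = 306*(-373/163183) = -6714/9599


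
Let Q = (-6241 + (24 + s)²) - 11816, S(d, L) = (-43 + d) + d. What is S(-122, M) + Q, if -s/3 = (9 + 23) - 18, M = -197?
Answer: -18020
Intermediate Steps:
S(d, L) = -43 + 2*d
s = -42 (s = -3*((9 + 23) - 18) = -3*(32 - 18) = -3*14 = -42)
Q = -17733 (Q = (-6241 + (24 - 42)²) - 11816 = (-6241 + (-18)²) - 11816 = (-6241 + 324) - 11816 = -5917 - 11816 = -17733)
S(-122, M) + Q = (-43 + 2*(-122)) - 17733 = (-43 - 244) - 17733 = -287 - 17733 = -18020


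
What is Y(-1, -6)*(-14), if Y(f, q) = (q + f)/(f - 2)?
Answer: -98/3 ≈ -32.667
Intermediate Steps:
Y(f, q) = (f + q)/(-2 + f)
Y(-1, -6)*(-14) = ((-1 - 6)/(-2 - 1))*(-14) = (-7/(-3))*(-14) = -1/3*(-7)*(-14) = (7/3)*(-14) = -98/3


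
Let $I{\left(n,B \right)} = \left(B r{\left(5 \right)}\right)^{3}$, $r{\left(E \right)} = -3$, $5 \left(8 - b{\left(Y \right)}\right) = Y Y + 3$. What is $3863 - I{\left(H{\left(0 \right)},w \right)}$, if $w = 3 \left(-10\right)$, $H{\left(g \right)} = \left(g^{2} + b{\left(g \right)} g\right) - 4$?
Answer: $-725137$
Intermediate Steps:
$b{\left(Y \right)} = \frac{37}{5} - \frac{Y^{2}}{5}$ ($b{\left(Y \right)} = 8 - \frac{Y Y + 3}{5} = 8 - \frac{Y^{2} + 3}{5} = 8 - \frac{3 + Y^{2}}{5} = 8 - \left(\frac{3}{5} + \frac{Y^{2}}{5}\right) = \frac{37}{5} - \frac{Y^{2}}{5}$)
$H{\left(g \right)} = -4 + g^{2} + g \left(\frac{37}{5} - \frac{g^{2}}{5}\right)$ ($H{\left(g \right)} = \left(g^{2} + \left(\frac{37}{5} - \frac{g^{2}}{5}\right) g\right) - 4 = \left(g^{2} + g \left(\frac{37}{5} - \frac{g^{2}}{5}\right)\right) - 4 = -4 + g^{2} + g \left(\frac{37}{5} - \frac{g^{2}}{5}\right)$)
$w = -30$
$I{\left(n,B \right)} = - 27 B^{3}$ ($I{\left(n,B \right)} = \left(B \left(-3\right)\right)^{3} = \left(- 3 B\right)^{3} = - 27 B^{3}$)
$3863 - I{\left(H{\left(0 \right)},w \right)} = 3863 - - 27 \left(-30\right)^{3} = 3863 - \left(-27\right) \left(-27000\right) = 3863 - 729000 = -725137$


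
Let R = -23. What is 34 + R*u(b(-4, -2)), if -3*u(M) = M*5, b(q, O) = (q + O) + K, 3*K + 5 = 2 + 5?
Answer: -1534/9 ≈ -170.44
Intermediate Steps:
K = ⅔ (K = -5/3 + (2 + 5)/3 = -5/3 + (⅓)*7 = -5/3 + 7/3 = ⅔ ≈ 0.66667)
b(q, O) = ⅔ + O + q (b(q, O) = (q + O) + ⅔ = (O + q) + ⅔ = ⅔ + O + q)
u(M) = -5*M/3 (u(M) = -M*5/3 = -5*M/3)
34 + R*u(b(-4, -2)) = 34 - (-115)*(⅔ - 2 - 4)/3 = 34 - (-115)*(-16)/(3*3) = 34 - 23*80/9 = 34 - 1840/9 = -1534/9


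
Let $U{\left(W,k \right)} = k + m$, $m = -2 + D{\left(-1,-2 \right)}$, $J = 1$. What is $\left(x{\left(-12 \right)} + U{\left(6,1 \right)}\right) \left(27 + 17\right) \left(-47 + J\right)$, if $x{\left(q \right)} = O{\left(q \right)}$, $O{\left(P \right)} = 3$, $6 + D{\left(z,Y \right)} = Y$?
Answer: $12144$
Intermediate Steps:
$D{\left(z,Y \right)} = -6 + Y$
$x{\left(q \right)} = 3$
$m = -10$ ($m = -2 - 8 = -10$)
$U{\left(W,k \right)} = -10 + k$ ($U{\left(W,k \right)} = k - 10 = -10 + k$)
$\left(x{\left(-12 \right)} + U{\left(6,1 \right)}\right) \left(27 + 17\right) \left(-47 + J\right) = \left(3 + \left(-10 + 1\right)\right) \left(27 + 17\right) \left(-47 + 1\right) = \left(3 - 9\right) 44 \left(-46\right) = \left(-6\right) \left(-2024\right) = 12144$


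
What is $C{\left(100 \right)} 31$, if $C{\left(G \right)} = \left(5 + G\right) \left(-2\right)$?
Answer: $-6510$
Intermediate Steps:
$C{\left(G \right)} = -10 - 2 G$
$C{\left(100 \right)} 31 = \left(-10 - 200\right) 31 = \left(-210\right) 31 = -6510$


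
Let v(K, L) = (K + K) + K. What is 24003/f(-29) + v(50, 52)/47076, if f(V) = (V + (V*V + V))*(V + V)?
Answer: -1733261/3299243 ≈ -0.52535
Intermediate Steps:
f(V) = 2*V*(V**2 + 2*V) (f(V) = (V + (V**2 + V))*(2*V) = (V + (V + V**2))*(2*V) = (V**2 + 2*V)*(2*V) = 2*V*(V**2 + 2*V))
v(K, L) = 3*K (v(K, L) = 2*K + K = 3*K)
24003/f(-29) + v(50, 52)/47076 = 24003/((2*(-29)**2*(2 - 29))) + (3*50)/47076 = 24003/((2*841*(-27))) + 150*(1/47076) = 24003/(-45414) + 25/7846 = 24003*(-1/45414) + 25/7846 = -889/1682 + 25/7846 = -1733261/3299243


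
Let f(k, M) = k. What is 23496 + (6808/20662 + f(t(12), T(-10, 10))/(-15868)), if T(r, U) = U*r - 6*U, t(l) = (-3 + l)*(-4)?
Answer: 962951973839/40983077 ≈ 23496.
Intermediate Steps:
t(l) = 12 - 4*l
T(r, U) = -6*U + U*r
23496 + (6808/20662 + f(t(12), T(-10, 10))/(-15868)) = 23496 + (6808/20662 + (12 - 4*12)/(-15868)) = 23496 + (6808*(1/20662) + (12 - 48)*(-1/15868)) = 23496 + (3404/10331 - 36*(-1/15868)) = 23496 + (3404/10331 + 9/3967) = 23496 + 13596647/40983077 = 962951973839/40983077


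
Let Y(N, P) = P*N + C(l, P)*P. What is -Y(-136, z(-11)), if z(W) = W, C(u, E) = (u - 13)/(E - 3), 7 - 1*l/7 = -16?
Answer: -11286/7 ≈ -1612.3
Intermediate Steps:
l = 161 (l = 49 - 7*(-16) = 49 + 112 = 161)
C(u, E) = (-13 + u)/(-3 + E)
Y(N, P) = N*P + 148*P/(-3 + P) (Y(N, P) = P*N + ((-13 + 161)/(-3 + P))*P = N*P + (148/(-3 + P))*P = N*P + 148*P/(-3 + P))
-Y(-136, z(-11)) = -(-11)*(148 - 136*(-3 - 11))/(-3 - 11) = -(-11)*(148 - 136*(-14))/(-14) = -(-11)*(-1)*(148 + 1904)/14 = -(-11)*(-1)*2052/14 = -1*11286/7 = -11286/7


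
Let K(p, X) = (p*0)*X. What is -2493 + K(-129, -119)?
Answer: -2493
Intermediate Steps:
K(p, X) = 0 (K(p, X) = 0*X = 0)
-2493 + K(-129, -119) = -2493 + 0 = -2493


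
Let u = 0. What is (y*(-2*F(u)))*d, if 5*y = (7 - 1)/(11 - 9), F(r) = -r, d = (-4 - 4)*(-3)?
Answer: 0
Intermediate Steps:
d = 24 (d = -8*(-3) = 24)
y = ⅗ (y = ((7 - 1)/(11 - 9))/5 = (6/2)/5 = (6*(½))/5 = (⅕)*3 = ⅗ ≈ 0.60000)
(y*(-2*F(u)))*d = (3*(-(-2)*0)/5)*24 = (3*(-2*0)/5)*24 = ((⅗)*0)*24 = 0*24 = 0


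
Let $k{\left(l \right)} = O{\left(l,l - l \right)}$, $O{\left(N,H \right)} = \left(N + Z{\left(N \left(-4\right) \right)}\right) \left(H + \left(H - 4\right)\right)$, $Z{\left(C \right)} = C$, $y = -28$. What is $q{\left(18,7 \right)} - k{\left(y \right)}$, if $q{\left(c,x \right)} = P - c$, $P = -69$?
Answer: $249$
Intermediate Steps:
$O{\left(N,H \right)} = - 3 N \left(-4 + 2 H\right)$ ($O{\left(N,H \right)} = \left(N + N \left(-4\right)\right) \left(H + \left(H - 4\right)\right) = \left(N - 4 N\right) \left(H + \left(H - 4\right)\right) = - 3 N \left(H + \left(-4 + H\right)\right) = - 3 N \left(-4 + 2 H\right)$)
$k{\left(l \right)} = 12 l$ ($k{\left(l \right)} = 6 l \left(2 - \left(l - l\right)\right) = 6 l \left(2 - 0\right) = 6 l \left(2 + 0\right) = 6 l 2 = 12 l$)
$q{\left(c,x \right)} = -69 - c$
$q{\left(18,7 \right)} - k{\left(y \right)} = \left(-69 - 18\right) - 12 \left(-28\right) = \left(-69 - 18\right) - -336 = -87 + 336 = 249$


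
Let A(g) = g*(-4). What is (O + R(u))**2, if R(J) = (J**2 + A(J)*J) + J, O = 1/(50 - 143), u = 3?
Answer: 4986289/8649 ≈ 576.52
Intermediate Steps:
A(g) = -4*g
O = -1/93 (O = 1/(-93) = -1/93 ≈ -0.010753)
R(J) = J - 3*J**2 (R(J) = (J**2 + (-4*J)*J) + J = (J**2 - 4*J**2) + J = -3*J**2 + J = J - 3*J**2)
(O + R(u))**2 = (-1/93 + 3*(1 - 3*3))**2 = (-1/93 + 3*(1 - 9))**2 = (-1/93 + 3*(-8))**2 = (-1/93 - 24)**2 = (-2233/93)**2 = 4986289/8649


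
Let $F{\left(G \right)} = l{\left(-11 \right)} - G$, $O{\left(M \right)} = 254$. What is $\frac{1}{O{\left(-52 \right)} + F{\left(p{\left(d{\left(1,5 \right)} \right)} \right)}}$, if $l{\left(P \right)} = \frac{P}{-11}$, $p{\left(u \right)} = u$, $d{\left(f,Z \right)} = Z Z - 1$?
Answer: $\frac{1}{231} \approx 0.004329$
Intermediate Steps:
$d{\left(f,Z \right)} = -1 + Z^{2}$ ($d{\left(f,Z \right)} = Z^{2} - 1 = -1 + Z^{2}$)
$l{\left(P \right)} = - \frac{P}{11}$ ($l{\left(P \right)} = P \left(- \frac{1}{11}\right) = - \frac{P}{11}$)
$F{\left(G \right)} = 1 - G$ ($F{\left(G \right)} = \left(- \frac{1}{11}\right) \left(-11\right) - G = 1 - G$)
$\frac{1}{O{\left(-52 \right)} + F{\left(p{\left(d{\left(1,5 \right)} \right)} \right)}} = \frac{1}{254 + \left(1 - \left(-1 + 5^{2}\right)\right)} = \frac{1}{254 + \left(1 - \left(-1 + 25\right)\right)} = \frac{1}{254 + \left(1 - 24\right)} = \frac{1}{254 - 23} = \frac{1}{231}$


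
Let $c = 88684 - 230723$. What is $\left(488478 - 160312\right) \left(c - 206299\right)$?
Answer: $-114312688108$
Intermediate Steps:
$c = -142039$ ($c = 88684 - 230723 = -142039$)
$\left(488478 - 160312\right) \left(c - 206299\right) = \left(488478 - 160312\right) \left(-142039 - 206299\right) = 328166 \left(-348338\right) = -114312688108$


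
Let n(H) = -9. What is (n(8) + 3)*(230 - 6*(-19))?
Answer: -2064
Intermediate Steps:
(n(8) + 3)*(230 - 6*(-19)) = (-9 + 3)*(230 - 6*(-19)) = -6*(230 - 1*(-114)) = -6*(230 + 114) = -6*344 = -2064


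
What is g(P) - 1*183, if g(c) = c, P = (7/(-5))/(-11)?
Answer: -10058/55 ≈ -182.87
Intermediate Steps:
P = 7/55 (P = (7*(-⅕))*(-1/11) = -7/5*(-1/11) = 7/55 ≈ 0.12727)
g(P) - 1*183 = 7/55 - 1*183 = 7/55 - 183 = -10058/55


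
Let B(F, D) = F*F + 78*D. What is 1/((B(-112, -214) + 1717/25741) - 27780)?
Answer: -25741/821856931 ≈ -3.1321e-5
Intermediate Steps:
B(F, D) = F² + 78*D
1/((B(-112, -214) + 1717/25741) - 27780) = 1/((((-112)² + 78*(-214)) + 1717/25741) - 27780) = 1/(((12544 - 16692) + 1717*(1/25741)) - 27780) = 1/((-4148 + 1717/25741) - 27780) = 1/(-106771951/25741 - 27780) = 1/(-821856931/25741) = -25741/821856931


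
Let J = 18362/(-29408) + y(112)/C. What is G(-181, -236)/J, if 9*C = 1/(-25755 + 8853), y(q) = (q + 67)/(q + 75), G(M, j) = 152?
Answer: -21997184/21072564565 ≈ -0.0010439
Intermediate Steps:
y(q) = (67 + q)/(75 + q)
C = -1/152118 (C = 1/(9*(-25755 + 8853)) = (1/9)/(-16902) = (1/9)*(-1/16902) = -1/152118 ≈ -6.5738e-6)
J = -400378726735/2749648 (J = 18362/(-29408) + ((67 + 112)/(75 + 112))/(-1/152118) = 18362*(-1/29408) + (179/187)*(-152118) = -9181/14704 + ((1/187)*179)*(-152118) = -9181/14704 + (179/187)*(-152118) = -9181/14704 - 27229122/187 = -400378726735/2749648 ≈ -1.4561e+5)
G(-181, -236)/J = 152/(-400378726735/2749648) = 152*(-2749648/400378726735) = -21997184/21072564565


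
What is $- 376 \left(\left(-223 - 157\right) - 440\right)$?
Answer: $308320$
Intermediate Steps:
$- 376 \left(\left(-223 - 157\right) - 440\right) = - 376 \left(-380 - 440\right) = \left(-376\right) \left(-820\right) = 308320$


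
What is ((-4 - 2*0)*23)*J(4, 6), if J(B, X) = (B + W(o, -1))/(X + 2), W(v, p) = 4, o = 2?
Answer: -92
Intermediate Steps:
J(B, X) = (4 + B)/(2 + X) (J(B, X) = (B + 4)/(X + 2) = (4 + B)/(2 + X))
((-4 - 2*0)*23)*J(4, 6) = ((-4 - 2*0)*23)*((4 + 4)/(2 + 6)) = ((-4 + 0)*23)*(8/8) = (-4*23)*((⅛)*8) = -92*1 = -92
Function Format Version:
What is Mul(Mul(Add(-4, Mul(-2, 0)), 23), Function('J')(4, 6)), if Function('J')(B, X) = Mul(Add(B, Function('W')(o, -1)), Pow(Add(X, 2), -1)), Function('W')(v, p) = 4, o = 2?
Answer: -92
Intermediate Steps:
Function('J')(B, X) = Mul(Pow(Add(2, X), -1), Add(4, B)) (Function('J')(B, X) = Mul(Add(B, 4), Pow(Add(X, 2), -1)) = Mul(Add(4, B), Pow(Add(2, X), -1)) = Mul(Pow(Add(2, X), -1), Add(4, B)))
Mul(Mul(Add(-4, Mul(-2, 0)), 23), Function('J')(4, 6)) = Mul(Mul(Add(-4, Mul(-2, 0)), 23), Mul(Pow(Add(2, 6), -1), Add(4, 4))) = Mul(Mul(Add(-4, 0), 23), Mul(Pow(8, -1), 8)) = Mul(Mul(-4, 23), Mul(Rational(1, 8), 8)) = Mul(-92, 1) = -92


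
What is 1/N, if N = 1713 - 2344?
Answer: -1/631 ≈ -0.0015848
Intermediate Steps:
N = -631
1/N = 1/(-631) = -1/631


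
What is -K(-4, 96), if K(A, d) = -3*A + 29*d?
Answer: -2796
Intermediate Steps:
-K(-4, 96) = -(-3*(-4) + 29*96) = -(12 + 2784) = -1*2796 = -2796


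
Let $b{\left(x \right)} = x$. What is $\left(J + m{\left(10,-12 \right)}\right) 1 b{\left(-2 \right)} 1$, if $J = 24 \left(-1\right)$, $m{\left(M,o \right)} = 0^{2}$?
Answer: $48$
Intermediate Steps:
$m{\left(M,o \right)} = 0$
$J = -24$
$\left(J + m{\left(10,-12 \right)}\right) 1 b{\left(-2 \right)} 1 = \left(-24 + 0\right) 1 \left(-2\right) 1 = - 24 \left(\left(-2\right) 1\right) = \left(-24\right) \left(-2\right) = 48$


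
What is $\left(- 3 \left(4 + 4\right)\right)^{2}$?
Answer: $576$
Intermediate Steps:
$\left(- 3 \left(4 + 4\right)\right)^{2} = \left(\left(-3\right) 8\right)^{2} = \left(-24\right)^{2} = 576$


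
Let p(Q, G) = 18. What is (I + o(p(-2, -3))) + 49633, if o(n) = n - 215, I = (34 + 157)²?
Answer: 85917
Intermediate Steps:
I = 36481 (I = 191² = 36481)
o(n) = -215 + n
(I + o(p(-2, -3))) + 49633 = (36481 + (-215 + 18)) + 49633 = (36481 - 197) + 49633 = 36284 + 49633 = 85917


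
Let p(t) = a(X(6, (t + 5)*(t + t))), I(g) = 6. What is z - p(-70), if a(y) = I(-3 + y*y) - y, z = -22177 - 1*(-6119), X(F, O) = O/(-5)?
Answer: -17884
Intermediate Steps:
X(F, O) = -O/5 (X(F, O) = O*(-⅕) = -O/5)
z = -16058 (z = -22177 + 6119 = -16058)
a(y) = 6 - y
p(t) = 6 + 2*t*(5 + t)/5 (p(t) = 6 - (-1)*(t + 5)*(t + t)/5 = 6 - (-1)*(5 + t)*(2*t)/5 = 6 - (-1)*2*t*(5 + t)/5 = 6 - (-2)*t*(5 + t)/5 = 6 + 2*t*(5 + t)/5)
z - p(-70) = -16058 - (6 + (⅖)*(-70)*(5 - 70)) = -16058 - (6 + (⅖)*(-70)*(-65)) = -16058 - (6 + 1820) = -16058 - 1*1826 = -16058 - 1826 = -17884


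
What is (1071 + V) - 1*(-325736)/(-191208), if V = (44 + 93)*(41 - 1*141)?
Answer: -301886446/23901 ≈ -12631.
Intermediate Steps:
V = -13700 (V = 137*(41 - 141) = 137*(-100) = -13700)
(1071 + V) - 1*(-325736)/(-191208) = (1071 - 13700) - 1*(-325736)/(-191208) = -12629 + 325736*(-1/191208) = -12629 - 40717/23901 = -301886446/23901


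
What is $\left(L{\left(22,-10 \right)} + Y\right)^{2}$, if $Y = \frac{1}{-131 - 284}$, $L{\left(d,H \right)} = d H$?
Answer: $\frac{8335872601}{172225} \approx 48401.0$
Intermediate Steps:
$L{\left(d,H \right)} = H d$
$Y = - \frac{1}{415}$ ($Y = \frac{1}{-415} = - \frac{1}{415} \approx -0.0024096$)
$\left(L{\left(22,-10 \right)} + Y\right)^{2} = \left(\left(-10\right) 22 - \frac{1}{415}\right)^{2} = \left(-220 - \frac{1}{415}\right)^{2} = \left(- \frac{91301}{415}\right)^{2} = \frac{8335872601}{172225}$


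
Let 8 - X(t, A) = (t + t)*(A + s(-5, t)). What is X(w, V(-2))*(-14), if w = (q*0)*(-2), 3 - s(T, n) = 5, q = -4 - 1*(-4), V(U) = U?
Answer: -112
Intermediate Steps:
q = 0 (q = -4 + 4 = 0)
s(T, n) = -2 (s(T, n) = 3 - 1*5 = 3 - 5 = -2)
w = 0 (w = (0*0)*(-2) = 0*(-2) = 0)
X(t, A) = 8 - 2*t*(-2 + A) (X(t, A) = 8 - (t + t)*(A - 2) = 8 - 2*t*(-2 + A))
X(w, V(-2))*(-14) = (8 + 4*0 - 2*(-2)*0)*(-14) = (8 + 0 + 0)*(-14) = 8*(-14) = -112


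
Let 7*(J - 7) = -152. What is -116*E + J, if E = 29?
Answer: -23651/7 ≈ -3378.7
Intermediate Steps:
J = -103/7 (J = 7 + (⅐)*(-152) = 7 - 152/7 = -103/7 ≈ -14.714)
-116*E + J = -116*29 - 103/7 = -3364 - 103/7 = -23651/7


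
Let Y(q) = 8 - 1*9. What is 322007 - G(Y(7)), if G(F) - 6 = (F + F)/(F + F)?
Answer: 322000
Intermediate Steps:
Y(q) = -1 (Y(q) = 8 - 9 = -1)
G(F) = 7 (G(F) = 6 + (F + F)/(F + F) = 6 + (2*F)/((2*F)) = 6 + (2*F)*(1/(2*F)) = 6 + 1 = 7)
322007 - G(Y(7)) = 322007 - 1*7 = 322007 - 7 = 322000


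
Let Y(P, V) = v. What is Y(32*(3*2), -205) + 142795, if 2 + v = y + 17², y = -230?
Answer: 142852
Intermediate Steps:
v = 57 (v = -2 + (-230 + 17²) = -2 + (-230 + 289) = -2 + 59 = 57)
Y(P, V) = 57
Y(32*(3*2), -205) + 142795 = 57 + 142795 = 142852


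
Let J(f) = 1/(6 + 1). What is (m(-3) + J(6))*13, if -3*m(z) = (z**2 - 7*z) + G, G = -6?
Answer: -715/7 ≈ -102.14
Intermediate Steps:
m(z) = 2 - z**2/3 + 7*z/3 (m(z) = -((z**2 - 7*z) - 6)/3 = -(-6 + z**2 - 7*z)/3 = 2 - z**2/3 + 7*z/3)
J(f) = 1/7
(m(-3) + J(6))*13 = ((2 - 1/3*(-3)**2 + (7/3)*(-3)) + 1/7)*13 = ((2 - 1/3*9 - 7) + 1/7)*13 = ((2 - 3 - 7) + 1/7)*13 = (-8 + 1/7)*13 = -55/7*13 = -715/7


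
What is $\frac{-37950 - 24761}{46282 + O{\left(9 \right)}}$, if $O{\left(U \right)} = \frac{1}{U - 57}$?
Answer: $- \frac{3010128}{2221535} \approx -1.355$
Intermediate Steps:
$O{\left(U \right)} = \frac{1}{-57 + U}$
$\frac{-37950 - 24761}{46282 + O{\left(9 \right)}} = \frac{-37950 - 24761}{46282 + \frac{1}{-57 + 9}} = - \frac{62711}{46282 + \frac{1}{-48}} = - \frac{62711}{46282 - \frac{1}{48}} = - \frac{62711}{\frac{2221535}{48}} = \left(-62711\right) \frac{48}{2221535} = - \frac{3010128}{2221535}$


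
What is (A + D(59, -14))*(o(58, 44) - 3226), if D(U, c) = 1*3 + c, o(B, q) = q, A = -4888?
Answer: 15588618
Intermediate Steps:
D(U, c) = 3 + c
(A + D(59, -14))*(o(58, 44) - 3226) = (-4888 + (3 - 14))*(44 - 3226) = (-4888 - 11)*(-3182) = -4899*(-3182) = 15588618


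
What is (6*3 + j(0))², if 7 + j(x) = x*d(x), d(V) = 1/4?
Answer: 121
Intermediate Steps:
d(V) = ¼
j(x) = -7 + x/4 (j(x) = -7 + x*(¼) = -7 + x/4)
(6*3 + j(0))² = (6*3 + (-7 + (¼)*0))² = (18 + (-7 + 0))² = (18 - 7)² = 11² = 121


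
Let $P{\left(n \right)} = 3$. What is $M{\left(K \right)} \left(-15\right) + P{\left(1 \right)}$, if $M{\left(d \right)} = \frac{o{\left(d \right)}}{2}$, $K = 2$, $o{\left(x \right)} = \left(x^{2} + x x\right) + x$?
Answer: $-72$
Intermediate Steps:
$o{\left(x \right)} = x + 2 x^{2}$ ($o{\left(x \right)} = \left(x^{2} + x^{2}\right) + x = 2 x^{2} + x = x + 2 x^{2}$)
$M{\left(d \right)} = \frac{d \left(1 + 2 d\right)}{2}$
$M{\left(K \right)} \left(-15\right) + P{\left(1 \right)} = 2 \left(\frac{1}{2} + 2\right) \left(-15\right) + 3 = 2 \cdot \frac{5}{2} \left(-15\right) + 3 = 5 \left(-15\right) + 3 = -75 + 3 = -72$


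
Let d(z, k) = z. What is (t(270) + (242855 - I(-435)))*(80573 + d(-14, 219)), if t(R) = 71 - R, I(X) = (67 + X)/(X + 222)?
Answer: 1387906972080/71 ≈ 1.9548e+10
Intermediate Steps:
I(X) = (67 + X)/(222 + X)
(t(270) + (242855 - I(-435)))*(80573 + d(-14, 219)) = ((71 - 1*270) + (242855 - (67 - 435)/(222 - 435)))*(80573 - 14) = ((71 - 270) + (242855 - (-368)/(-213)))*80559 = (-199 + (242855 - (-1)*(-368)/213))*80559 = (-199 + (242855 - 1*368/213))*80559 = (-199 + (242855 - 368/213))*80559 = (-199 + 51727747/213)*80559 = (51685360/213)*80559 = 1387906972080/71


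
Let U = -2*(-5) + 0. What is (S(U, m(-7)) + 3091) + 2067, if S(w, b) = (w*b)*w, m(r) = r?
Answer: 4458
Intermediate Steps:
U = 10 (U = 10 + 0 = 10)
S(w, b) = b*w² (S(w, b) = (b*w)*w = b*w²)
(S(U, m(-7)) + 3091) + 2067 = (-7*10² + 3091) + 2067 = (-7*100 + 3091) + 2067 = (-700 + 3091) + 2067 = 2391 + 2067 = 4458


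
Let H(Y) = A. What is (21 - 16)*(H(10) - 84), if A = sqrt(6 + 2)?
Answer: -420 + 10*sqrt(2) ≈ -405.86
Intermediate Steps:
A = 2*sqrt(2) (A = sqrt(8) = 2*sqrt(2) ≈ 2.8284)
H(Y) = 2*sqrt(2)
(21 - 16)*(H(10) - 84) = (21 - 16)*(2*sqrt(2) - 84) = 5*(-84 + 2*sqrt(2)) = -420 + 10*sqrt(2)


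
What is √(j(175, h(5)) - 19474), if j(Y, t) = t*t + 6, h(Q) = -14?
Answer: 2*I*√4818 ≈ 138.82*I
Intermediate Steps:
j(Y, t) = 6 + t² (j(Y, t) = t² + 6 = 6 + t²)
√(j(175, h(5)) - 19474) = √((6 + (-14)²) - 19474) = √((6 + 196) - 19474) = √(202 - 19474) = √(-19272) = 2*I*√4818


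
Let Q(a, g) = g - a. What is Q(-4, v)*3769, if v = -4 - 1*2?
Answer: -7538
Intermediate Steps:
v = -6 (v = -4 - 2 = -6)
Q(-4, v)*3769 = (-6 - 1*(-4))*3769 = (-6 + 4)*3769 = -2*3769 = -7538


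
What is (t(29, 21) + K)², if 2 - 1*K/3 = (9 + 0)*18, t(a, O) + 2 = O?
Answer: 212521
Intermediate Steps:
t(a, O) = -2 + O
K = -480 (K = 6 - 3*(9 + 0)*18 = 6 - 27*18 = 6 - 3*162 = 6 - 486 = -480)
(t(29, 21) + K)² = ((-2 + 21) - 480)² = (19 - 480)² = (-461)² = 212521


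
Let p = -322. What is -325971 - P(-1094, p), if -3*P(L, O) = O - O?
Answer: -325971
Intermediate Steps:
P(L, O) = 0 (P(L, O) = -(O - O)/3 = -⅓*0 = 0)
-325971 - P(-1094, p) = -325971 - 1*0 = -325971 + 0 = -325971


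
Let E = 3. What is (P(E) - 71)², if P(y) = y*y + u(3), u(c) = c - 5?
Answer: 4096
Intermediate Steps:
u(c) = -5 + c
P(y) = -2 + y² (P(y) = y*y + (-5 + 3) = y² - 2 = -2 + y²)
(P(E) - 71)² = ((-2 + 3²) - 71)² = ((-2 + 9) - 71)² = (7 - 71)² = (-64)² = 4096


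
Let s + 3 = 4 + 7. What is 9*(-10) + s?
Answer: -82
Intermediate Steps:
s = 8 (s = -3 + (4 + 7) = -3 + 11 = 8)
9*(-10) + s = 9*(-10) + 8 = -90 + 8 = -82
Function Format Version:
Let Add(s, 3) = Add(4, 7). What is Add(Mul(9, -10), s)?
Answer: -82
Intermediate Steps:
s = 8 (s = Add(-3, Add(4, 7)) = Add(-3, 11) = 8)
Add(Mul(9, -10), s) = Add(Mul(9, -10), 8) = Add(-90, 8) = -82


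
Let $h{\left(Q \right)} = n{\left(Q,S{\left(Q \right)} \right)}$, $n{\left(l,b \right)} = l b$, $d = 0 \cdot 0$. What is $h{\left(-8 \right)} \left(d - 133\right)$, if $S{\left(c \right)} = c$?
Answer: $-8512$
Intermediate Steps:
$d = 0$
$n{\left(l,b \right)} = b l$
$h{\left(Q \right)} = Q^{2}$ ($h{\left(Q \right)} = Q Q = Q^{2}$)
$h{\left(-8 \right)} \left(d - 133\right) = \left(-8\right)^{2} \left(0 - 133\right) = 64 \left(-133\right) = -8512$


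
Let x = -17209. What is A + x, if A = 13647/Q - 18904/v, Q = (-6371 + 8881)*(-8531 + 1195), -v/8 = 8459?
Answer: -2680406562708453/155758612240 ≈ -17209.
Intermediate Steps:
v = -67672 (v = -8*8459 = -67672)
Q = -18413360 (Q = 2510*(-7336) = -18413360)
A = 43395329707/155758612240 (A = 13647/(-18413360) - 18904/(-67672) = 13647*(-1/18413360) - 18904*(-1/67672) = -13647/18413360 + 2363/8459 = 43395329707/155758612240 ≈ 0.27861)
A + x = 43395329707/155758612240 - 17209 = -2680406562708453/155758612240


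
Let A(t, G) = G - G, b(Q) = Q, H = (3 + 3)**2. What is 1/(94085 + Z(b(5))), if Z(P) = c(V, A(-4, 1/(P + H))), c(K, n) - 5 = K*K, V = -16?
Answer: 1/94346 ≈ 1.0599e-5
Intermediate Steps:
H = 36 (H = 6**2 = 36)
A(t, G) = 0
c(K, n) = 5 + K**2 (c(K, n) = 5 + K*K = 5 + K**2)
Z(P) = 261 (Z(P) = 5 + (-16)**2 = 5 + 256 = 261)
1/(94085 + Z(b(5))) = 1/(94085 + 261) = 1/94346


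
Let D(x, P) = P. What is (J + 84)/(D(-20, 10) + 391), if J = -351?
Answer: -267/401 ≈ -0.66584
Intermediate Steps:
(J + 84)/(D(-20, 10) + 391) = (-351 + 84)/(10 + 391) = -267/401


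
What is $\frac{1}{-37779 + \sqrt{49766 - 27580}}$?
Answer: $- \frac{37779}{1427230655} - \frac{\sqrt{22186}}{1427230655} \approx -2.6575 \cdot 10^{-5}$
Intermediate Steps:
$\frac{1}{-37779 + \sqrt{49766 - 27580}} = \frac{1}{-37779 + \sqrt{22186}}$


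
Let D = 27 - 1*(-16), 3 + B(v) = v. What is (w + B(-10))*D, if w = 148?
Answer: 5805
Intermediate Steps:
B(v) = -3 + v
D = 43 (D = 27 + 16 = 43)
(w + B(-10))*D = (148 + (-3 - 10))*43 = (148 - 13)*43 = 135*43 = 5805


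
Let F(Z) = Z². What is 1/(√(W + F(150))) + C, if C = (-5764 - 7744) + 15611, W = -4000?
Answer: 2103 + √185/1850 ≈ 2103.0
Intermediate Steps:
C = 2103 (C = -13508 + 15611 = 2103)
1/(√(W + F(150))) + C = 1/(√(-4000 + 150²)) + 2103 = 1/(√(-4000 + 22500)) + 2103 = 1/(√18500) + 2103 = 1/(10*√185) + 2103 = √185/1850 + 2103 = 2103 + √185/1850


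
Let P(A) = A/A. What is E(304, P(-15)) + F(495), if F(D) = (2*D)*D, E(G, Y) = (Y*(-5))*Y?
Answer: 490045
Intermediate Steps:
P(A) = 1
E(G, Y) = -5*Y² (E(G, Y) = (-5*Y)*Y = -5*Y²)
F(D) = 2*D²
E(304, P(-15)) + F(495) = -5*1² + 2*495² = -5*1 + 2*245025 = -5 + 490050 = 490045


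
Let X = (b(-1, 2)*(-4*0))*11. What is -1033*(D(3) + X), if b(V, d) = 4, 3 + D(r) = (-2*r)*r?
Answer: 21693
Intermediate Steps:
D(r) = -3 - 2*r**2 (D(r) = -3 + (-2*r)*r = -3 - 2*r**2)
X = 0 (X = (4*(-4*0))*11 = (4*0)*11 = 0*11 = 0)
-1033*(D(3) + X) = -1033*((-3 - 2*3**2) + 0) = -1033*((-3 - 2*9) + 0) = -1033*((-3 - 18) + 0) = -1033*(-21 + 0) = -1033*(-21) = 21693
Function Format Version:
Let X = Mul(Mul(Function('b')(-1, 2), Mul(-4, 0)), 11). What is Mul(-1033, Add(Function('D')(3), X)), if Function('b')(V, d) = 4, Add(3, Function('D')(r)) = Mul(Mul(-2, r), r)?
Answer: 21693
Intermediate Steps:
Function('D')(r) = Add(-3, Mul(-2, Pow(r, 2))) (Function('D')(r) = Add(-3, Mul(Mul(-2, r), r)) = Add(-3, Mul(-2, Pow(r, 2))))
X = 0 (X = Mul(Mul(4, Mul(-4, 0)), 11) = Mul(Mul(4, 0), 11) = Mul(0, 11) = 0)
Mul(-1033, Add(Function('D')(3), X)) = Mul(-1033, Add(Add(-3, Mul(-2, Pow(3, 2))), 0)) = Mul(-1033, Add(Add(-3, Mul(-2, 9)), 0)) = Mul(-1033, Add(Add(-3, -18), 0)) = Mul(-1033, Add(-21, 0)) = Mul(-1033, -21) = 21693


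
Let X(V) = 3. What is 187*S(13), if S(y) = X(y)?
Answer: 561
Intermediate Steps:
S(y) = 3
187*S(13) = 187*3 = 561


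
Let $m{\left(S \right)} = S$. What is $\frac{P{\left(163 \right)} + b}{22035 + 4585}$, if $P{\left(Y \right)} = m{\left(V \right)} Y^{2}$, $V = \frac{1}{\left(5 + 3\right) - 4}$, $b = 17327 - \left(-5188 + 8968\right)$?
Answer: $\frac{80757}{106480} \approx 0.75842$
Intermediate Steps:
$b = 13547$ ($b = 17327 - 3780 = 13547$)
$V = \frac{1}{4}$ ($V = \frac{1}{8 - 4} = \frac{1}{4} \approx 0.25$)
$P{\left(Y \right)} = \frac{Y^{2}}{4}$
$\frac{P{\left(163 \right)} + b}{22035 + 4585} = \frac{\frac{163^{2}}{4} + 13547}{22035 + 4585} = \frac{\frac{1}{4} \cdot 26569 + 13547}{26620} = \left(\frac{26569}{4} + 13547\right) \frac{1}{26620} = \frac{80757}{4} \cdot \frac{1}{26620} = \frac{80757}{106480}$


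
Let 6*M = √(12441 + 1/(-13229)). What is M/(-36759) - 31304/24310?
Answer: -1204/935 - √544313779813/1458854433 ≈ -1.2882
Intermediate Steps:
M = √544313779813/39687 (M = √(12441 + 1/(-13229))/6 = √(12441 - 1/13229)/6 = √(164581988/13229)/6 = (2*√544313779813/13229)/6 = √544313779813/39687 ≈ 18.590)
M/(-36759) - 31304/24310 = (√544313779813/39687)/(-36759) - 31304/24310 = (√544313779813/39687)*(-1/36759) - 31304*1/24310 = -√544313779813/1458854433 - 1204/935 = -1204/935 - √544313779813/1458854433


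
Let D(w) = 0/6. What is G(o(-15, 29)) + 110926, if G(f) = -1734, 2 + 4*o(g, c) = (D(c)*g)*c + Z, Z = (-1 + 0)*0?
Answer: 109192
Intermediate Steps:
Z = 0 (Z = -1*0 = 0)
D(w) = 0 (D(w) = 0*(1/6) = 0)
o(g, c) = -1/2 (o(g, c) = -1/2 + ((0*g)*c + 0)/4 = -1/2 + (0*c + 0)/4 = -1/2 + (0 + 0)/4 = -1/2 + (1/4)*0 = -1/2 + 0 = -1/2)
G(o(-15, 29)) + 110926 = -1734 + 110926 = 109192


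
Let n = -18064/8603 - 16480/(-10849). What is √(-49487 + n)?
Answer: I*√431097482961913983495/93333947 ≈ 222.46*I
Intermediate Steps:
n = -54198896/93333947 (n = -18064*1/8603 - 16480*(-1/10849) = -18064/8603 + 16480/10849 = -54198896/93333947 ≈ -0.58070)
√(-49487 + n) = √(-49487 - 54198896/93333947) = √(-4618871234085/93333947) = I*√431097482961913983495/93333947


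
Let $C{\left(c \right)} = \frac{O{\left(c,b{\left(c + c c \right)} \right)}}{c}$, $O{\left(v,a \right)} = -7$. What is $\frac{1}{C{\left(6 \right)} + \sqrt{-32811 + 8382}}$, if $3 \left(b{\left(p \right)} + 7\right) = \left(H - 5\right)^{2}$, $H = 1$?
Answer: $- \frac{42}{879493} - \frac{36 i \sqrt{24429}}{879493} \approx -4.7755 \cdot 10^{-5} - 0.0063977 i$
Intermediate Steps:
$b{\left(p \right)} = - \frac{5}{3}$ ($b{\left(p \right)} = -7 + \frac{\left(1 - 5\right)^{2}}{3} = -7 + \frac{\left(-4\right)^{2}}{3} = -7 + \frac{1}{3} \cdot 16 = -7 + \frac{16}{3} = - \frac{5}{3}$)
$C{\left(c \right)} = - \frac{7}{c}$
$\frac{1}{C{\left(6 \right)} + \sqrt{-32811 + 8382}} = \frac{1}{- \frac{7}{6} + \sqrt{-32811 + 8382}} = \frac{1}{\left(-7\right) \frac{1}{6} + \sqrt{-24429}} = \frac{1}{- \frac{7}{6} + i \sqrt{24429}}$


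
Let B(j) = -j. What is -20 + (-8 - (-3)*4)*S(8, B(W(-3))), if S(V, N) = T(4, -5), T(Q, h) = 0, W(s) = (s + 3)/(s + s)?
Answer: -20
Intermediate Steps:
W(s) = (3 + s)/(2*s) (W(s) = (3 + s)/((2*s)) = (3 + s)*(1/(2*s)) = (3 + s)/(2*s))
S(V, N) = 0
-20 + (-8 - (-3)*4)*S(8, B(W(-3))) = -20 + (-8 - (-3)*4)*0 = -20 + (-8 - 1*(-12))*0 = -20 + (-8 + 12)*0 = -20 + 4*0 = -20 + 0 = -20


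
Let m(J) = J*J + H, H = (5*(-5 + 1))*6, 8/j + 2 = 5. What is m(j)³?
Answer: -1048772096/729 ≈ -1.4386e+6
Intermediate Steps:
j = 8/3 (j = 8/(-2 + 5) = 8/3 ≈ 2.6667)
H = -120 (H = (5*(-4))*6 = -20*6 = -120)
m(J) = -120 + J² (m(J) = J*J - 120 = J² - 120 = -120 + J²)
m(j)³ = (-120 + (8/3)²)³ = (-120 + 64/9)³ = (-1016/9)³ = -1048772096/729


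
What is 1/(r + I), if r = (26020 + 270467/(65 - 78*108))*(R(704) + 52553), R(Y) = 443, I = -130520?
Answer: 8359/11511267849468 ≈ 7.2616e-10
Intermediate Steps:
r = 11512358866148/8359 (r = (26020 + 270467/(65 - 78*108))*(443 + 52553) = (26020 + 270467/(65 - 8424))*52996 = (26020 + 270467/(-8359))*52996 = (26020 + 270467*(-1/8359))*52996 = (26020 - 270467/8359)*52996 = (217230713/8359)*52996 = 11512358866148/8359 ≈ 1.3772e+9)
1/(r + I) = 1/(11512358866148/8359 - 130520) = 1/(11511267849468/8359) = 8359/11511267849468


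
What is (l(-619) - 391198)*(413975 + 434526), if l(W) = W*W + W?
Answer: -7344624656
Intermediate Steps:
l(W) = W + W² (l(W) = W² + W = W + W²)
(l(-619) - 391198)*(413975 + 434526) = (-619*(1 - 619) - 391198)*(413975 + 434526) = (-619*(-618) - 391198)*848501 = (382542 - 391198)*848501 = -8656*848501 = -7344624656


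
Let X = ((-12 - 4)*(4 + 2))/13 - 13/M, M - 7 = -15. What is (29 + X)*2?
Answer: 2417/52 ≈ 46.481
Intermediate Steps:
M = -8 (M = 7 - 15 = -8)
X = -599/104 (X = ((-12 - 4)*(4 + 2))/13 - 13/(-8) = -16*6*(1/13) - 13*(-1/8) = -96*1/13 + 13/8 = -96/13 + 13/8 = -599/104 ≈ -5.7596)
(29 + X)*2 = (29 - 599/104)*2 = (2417/104)*2 = 2417/52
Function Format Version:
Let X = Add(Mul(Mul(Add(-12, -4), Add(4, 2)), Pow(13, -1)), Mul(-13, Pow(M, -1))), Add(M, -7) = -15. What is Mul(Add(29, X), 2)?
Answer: Rational(2417, 52) ≈ 46.481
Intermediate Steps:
M = -8 (M = Add(7, -15) = -8)
X = Rational(-599, 104) (X = Add(Mul(Mul(Add(-12, -4), Add(4, 2)), Pow(13, -1)), Mul(-13, Pow(-8, -1))) = Add(Mul(Mul(-16, 6), Rational(1, 13)), Mul(-13, Rational(-1, 8))) = Add(Mul(-96, Rational(1, 13)), Rational(13, 8)) = Add(Rational(-96, 13), Rational(13, 8)) = Rational(-599, 104) ≈ -5.7596)
Mul(Add(29, X), 2) = Mul(Add(29, Rational(-599, 104)), 2) = Mul(Rational(2417, 104), 2) = Rational(2417, 52)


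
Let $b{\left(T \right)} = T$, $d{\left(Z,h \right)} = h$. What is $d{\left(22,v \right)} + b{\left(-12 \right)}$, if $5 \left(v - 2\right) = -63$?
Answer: $- \frac{113}{5} \approx -22.6$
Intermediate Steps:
$v = - \frac{53}{5}$ ($v = 2 + \frac{1}{5} \left(-63\right) = 2 - \frac{63}{5} = - \frac{53}{5} \approx -10.6$)
$d{\left(22,v \right)} + b{\left(-12 \right)} = - \frac{53}{5} - 12 = - \frac{113}{5}$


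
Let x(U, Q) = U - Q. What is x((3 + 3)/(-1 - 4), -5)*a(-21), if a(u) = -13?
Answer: -247/5 ≈ -49.400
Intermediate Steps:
x((3 + 3)/(-1 - 4), -5)*a(-21) = ((3 + 3)/(-1 - 4) - 1*(-5))*(-13) = (6/(-5) + 5)*(-13) = (6*(-1/5) + 5)*(-13) = (-6/5 + 5)*(-13) = (19/5)*(-13) = -247/5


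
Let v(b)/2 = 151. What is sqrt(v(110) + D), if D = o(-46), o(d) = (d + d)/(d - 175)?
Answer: 3*sqrt(1641146)/221 ≈ 17.390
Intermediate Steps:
v(b) = 302 (v(b) = 2*151 = 302)
o(d) = 2*d/(-175 + d) (o(d) = (2*d)/(-175 + d) = 2*d/(-175 + d))
D = 92/221 (D = 2*(-46)/(-175 - 46) = 2*(-46)/(-221) = 2*(-46)*(-1/221) = 92/221 ≈ 0.41629)
sqrt(v(110) + D) = sqrt(302 + 92/221) = sqrt(66834/221) = 3*sqrt(1641146)/221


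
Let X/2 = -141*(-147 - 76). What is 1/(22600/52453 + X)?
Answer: 52453/3298581958 ≈ 1.5902e-5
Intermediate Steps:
X = 62886 (X = 2*(-141*(-147 - 76)) = 2*(-141*(-223)) = 2*31443 = 62886)
1/(22600/52453 + X) = 1/(22600/52453 + 62886) = 1/(3298581958/52453) = 52453/3298581958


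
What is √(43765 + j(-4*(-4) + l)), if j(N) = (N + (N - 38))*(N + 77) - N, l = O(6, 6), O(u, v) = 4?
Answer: √43939 ≈ 209.62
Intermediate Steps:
l = 4
j(N) = -N + (-38 + 2*N)*(77 + N) (j(N) = (N + (-38 + N))*(77 + N) - N = (-38 + 2*N)*(77 + N) - N = -N + (-38 + 2*N)*(77 + N))
√(43765 + j(-4*(-4) + l)) = √(43765 + (-2926 + 2*(-4*(-4) + 4)² + 115*(-4*(-4) + 4))) = √(43765 + (-2926 + 2*(16 + 4)² + 115*(16 + 4))) = √(43765 + (-2926 + 2*20² + 115*20)) = √(43765 + (-2926 + 2*400 + 2300)) = √(43765 + (-2926 + 800 + 2300)) = √(43765 + 174) = √43939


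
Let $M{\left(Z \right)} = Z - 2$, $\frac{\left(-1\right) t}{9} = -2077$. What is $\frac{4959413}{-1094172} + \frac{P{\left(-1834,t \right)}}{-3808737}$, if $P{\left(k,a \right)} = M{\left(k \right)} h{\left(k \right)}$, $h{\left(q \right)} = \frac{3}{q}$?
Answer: $- \frac{1924589724671785}{424613118906732} \approx -4.5326$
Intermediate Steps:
$t = 18693$ ($t = \left(-9\right) \left(-2077\right) = 18693$)
$M{\left(Z \right)} = -2 + Z$
$P{\left(k,a \right)} = \frac{3 \left(-2 + k\right)}{k}$ ($P{\left(k,a \right)} = \left(-2 + k\right) \frac{3}{k} = \frac{3 \left(-2 + k\right)}{k}$)
$\frac{4959413}{-1094172} + \frac{P{\left(-1834,t \right)}}{-3808737} = \frac{4959413}{-1094172} + \frac{3 - \frac{6}{-1834}}{-3808737} = 4959413 \left(- \frac{1}{1094172}\right) + \left(3 - - \frac{3}{917}\right) \left(- \frac{1}{3808737}\right) = - \frac{4959413}{1094172} + \left(3 + \frac{3}{917}\right) \left(- \frac{1}{3808737}\right) = - \frac{4959413}{1094172} + \frac{2754}{917} \left(- \frac{1}{3808737}\right) = - \frac{4959413}{1094172} - \frac{306}{388067981} = - \frac{1924589724671785}{424613118906732}$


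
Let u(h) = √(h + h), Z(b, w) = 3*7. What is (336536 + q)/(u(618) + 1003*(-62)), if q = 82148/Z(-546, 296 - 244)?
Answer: -55574104643/10151130570 - 1787351*√309/10151130570 ≈ -5.4778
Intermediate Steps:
Z(b, w) = 21
u(h) = √2*√h (u(h) = √(2*h) = √2*√h)
q = 82148/21 ≈ 3911.8
(336536 + q)/(u(618) + 1003*(-62)) = (336536 + 82148/21)/(√2*√618 + 1003*(-62)) = 7149404/(21*(2*√309 - 62186)) = 7149404/(21*(-62186 + 2*√309))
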